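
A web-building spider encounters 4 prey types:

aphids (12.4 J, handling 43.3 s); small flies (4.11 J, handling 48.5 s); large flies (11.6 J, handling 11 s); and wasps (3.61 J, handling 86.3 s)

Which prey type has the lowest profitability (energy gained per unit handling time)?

In descending order of E/h:
large flies: 11.6/11 = 1.05 J/s
aphids: 12.4/43.3 = 0.286 J/s
small flies: 4.11/48.5 = 0.0847 J/s
wasps: 3.61/86.3 = 0.0418 J/s

wasps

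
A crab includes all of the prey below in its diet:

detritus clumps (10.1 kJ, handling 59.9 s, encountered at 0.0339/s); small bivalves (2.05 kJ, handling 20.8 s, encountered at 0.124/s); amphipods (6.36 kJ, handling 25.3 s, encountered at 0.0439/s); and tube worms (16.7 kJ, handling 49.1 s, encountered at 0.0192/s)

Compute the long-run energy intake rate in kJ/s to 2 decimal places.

R = Σλ_iE_i / (1 + Σλ_ih_i)
Numerator: 0.0339×10.1 + 0.124×2.05 + 0.0439×6.36 + 0.0192×16.7 = 1.196
Denominator: 1 + 0.0339×59.9 + 0.124×20.8 + 0.0439×25.3 + 0.0192×49.1 = 7.663
R = 1.196/7.663 = 0.1561 kJ/s

0.16 kJ/s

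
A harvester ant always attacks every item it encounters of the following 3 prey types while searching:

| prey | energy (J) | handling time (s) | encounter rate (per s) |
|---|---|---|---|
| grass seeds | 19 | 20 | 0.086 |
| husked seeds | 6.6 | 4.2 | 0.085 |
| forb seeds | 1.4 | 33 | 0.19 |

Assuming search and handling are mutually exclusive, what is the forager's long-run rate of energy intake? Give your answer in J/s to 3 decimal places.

0.263 J/s

R = (0.086×19 + 0.085×6.6 + 0.19×1.4) / (1 + 0.086×20 + 0.085×4.2 + 0.19×33) = 2.461/9.347 = 0.2633 J/s.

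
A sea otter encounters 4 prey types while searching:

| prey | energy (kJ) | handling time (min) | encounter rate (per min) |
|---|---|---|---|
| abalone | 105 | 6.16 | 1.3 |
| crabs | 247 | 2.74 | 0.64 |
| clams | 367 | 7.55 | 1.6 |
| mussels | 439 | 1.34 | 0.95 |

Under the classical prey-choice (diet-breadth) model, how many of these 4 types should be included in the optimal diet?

Rank by E/h (kJ/min): mussels 328, crabs 90.1, clams 48.6, abalone 17. Include each in turn until the next type's E/h falls below the running intake rate.
Rate on top 1: 183.5. crabs: 90.1 < 183.5 → exclude; stop.
Optimal diet: mussels — 1 of 4 types.

1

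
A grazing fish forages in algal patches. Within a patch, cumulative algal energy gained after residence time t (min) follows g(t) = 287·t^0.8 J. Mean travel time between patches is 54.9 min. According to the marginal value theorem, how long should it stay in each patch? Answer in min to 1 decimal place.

219.6 min

Optimal t* satisfies g'(t*) = g(t*)/(T + t*).
g'(t) = 0.8·287·t^-0.2. Setting 0.8·287·t^-0.2 = 287·t^0.8/(54.9+t) gives 0.8(54.9+t) = t, so 0.20·t = 0.8×54.9.
t* = 0.8×54.9/0.20 = 219.6 min.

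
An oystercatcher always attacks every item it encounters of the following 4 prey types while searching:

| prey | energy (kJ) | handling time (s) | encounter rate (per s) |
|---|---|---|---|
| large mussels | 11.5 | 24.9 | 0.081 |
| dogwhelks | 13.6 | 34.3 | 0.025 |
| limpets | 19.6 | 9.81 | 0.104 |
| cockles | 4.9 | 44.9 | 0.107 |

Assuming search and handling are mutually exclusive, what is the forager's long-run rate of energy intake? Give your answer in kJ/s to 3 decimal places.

R = Σλ_iE_i / (1 + Σλ_ih_i)
Numerator: 0.081×11.5 + 0.025×13.6 + 0.104×19.6 + 0.107×4.9 = 3.834
Denominator: 1 + 0.081×24.9 + 0.025×34.3 + 0.104×9.81 + 0.107×44.9 = 9.699
R = 3.834/9.699 = 0.3953 kJ/s

0.395 kJ/s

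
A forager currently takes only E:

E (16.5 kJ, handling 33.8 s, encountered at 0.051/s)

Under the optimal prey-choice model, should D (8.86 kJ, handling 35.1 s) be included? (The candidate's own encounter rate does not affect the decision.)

No

Intake rate on the current diet: R = (0.051×16.5) / (1 + 0.051×33.8) = 0.8415/2.724 = 0.3089 kJ/s.
Profitability of D: 8.86/35.1 = 0.2524 kJ/s.
Since 0.2524 < R, time spent handling D is better spent searching.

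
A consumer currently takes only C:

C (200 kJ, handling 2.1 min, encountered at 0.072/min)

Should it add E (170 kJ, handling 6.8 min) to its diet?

Yes

Current rate: (0.072×200)/(1 + 0.072×2.1) = 12.51 kJ/min.
E: E/h = 170/6.8 = 25 kJ/min.
25 > 12.51, so adding E raises the average — include it.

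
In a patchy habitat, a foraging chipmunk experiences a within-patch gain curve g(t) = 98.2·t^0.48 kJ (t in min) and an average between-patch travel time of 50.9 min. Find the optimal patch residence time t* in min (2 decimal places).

46.98 min

By the marginal value theorem, leave when the instantaneous gain rate g'(t) equals the habitat-wide average g(t)/(T + t).
g'(t) = 0.48·98.2·t^-0.52. Setting 0.48·98.2·t^-0.52 = 98.2·t^0.48/(50.9+t) gives 0.48(50.9+t) = t, so 0.52·t = 0.48×50.9.
t* = 0.48×50.9/0.52 = 46.98 min.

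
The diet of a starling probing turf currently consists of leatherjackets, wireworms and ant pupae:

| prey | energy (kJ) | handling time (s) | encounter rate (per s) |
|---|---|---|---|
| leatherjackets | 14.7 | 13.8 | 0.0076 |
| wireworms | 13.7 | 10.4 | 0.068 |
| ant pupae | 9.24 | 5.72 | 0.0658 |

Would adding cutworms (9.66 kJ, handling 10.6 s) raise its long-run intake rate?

On leatherjackets, wireworms and ant pupae alone, R = ΣλE/(1+Σλh) = 1.651/2.188 = 0.7546 kJ/s.
Profitability of cutworms: 9.66/10.6 = 0.9113 kJ/s.
0.9113 > 0.7546, so adding cutworms raises the average — include it.

Yes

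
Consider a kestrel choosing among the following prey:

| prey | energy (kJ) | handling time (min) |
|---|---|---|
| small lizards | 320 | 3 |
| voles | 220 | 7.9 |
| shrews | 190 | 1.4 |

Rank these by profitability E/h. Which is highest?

shrews

In descending order of E/h:
shrews: 190/1.4 = 136 kJ/min
small lizards: 320/3 = 107 kJ/min
voles: 220/7.9 = 27.8 kJ/min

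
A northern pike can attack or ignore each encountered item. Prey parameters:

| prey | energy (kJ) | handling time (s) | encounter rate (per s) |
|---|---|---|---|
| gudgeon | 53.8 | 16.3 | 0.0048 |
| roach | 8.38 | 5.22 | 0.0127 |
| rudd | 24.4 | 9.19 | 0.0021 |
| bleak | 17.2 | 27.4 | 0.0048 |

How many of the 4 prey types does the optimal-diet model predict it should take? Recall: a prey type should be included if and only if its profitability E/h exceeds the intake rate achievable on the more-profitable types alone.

Rank by E/h (kJ/s): gudgeon 3.3, rudd 2.66, roach 1.61, bleak 0.628. Include each in turn until the next type's E/h falls below the running intake rate.
Rate on top 1: 0.2395. rudd: 2.66 > 0.2395 → include.
Rate on top 2: 0.282. roach: 1.61 > 0.282 → include.
Rate on top 3: 0.3574. bleak: 0.628 > 0.3574 → include.
Optimal diet: gudgeon, rudd, roach, bleak — 4 of 4 types.

4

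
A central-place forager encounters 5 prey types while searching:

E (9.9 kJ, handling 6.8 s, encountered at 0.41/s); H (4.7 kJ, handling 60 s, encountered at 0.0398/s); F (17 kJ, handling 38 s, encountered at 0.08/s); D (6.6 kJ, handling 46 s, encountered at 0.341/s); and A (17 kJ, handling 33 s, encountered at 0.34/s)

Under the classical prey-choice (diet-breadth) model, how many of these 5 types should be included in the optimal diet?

Rank by E/h (kJ/s): E 1.46, A 0.515, F 0.447, D 0.143, H 0.0783. Include each in turn until the next type's E/h falls below the running intake rate.
Rate on top 1: 1.072. A: 0.515 < 1.072 → exclude; stop.
Optimal diet: E — 1 of 5 types.

1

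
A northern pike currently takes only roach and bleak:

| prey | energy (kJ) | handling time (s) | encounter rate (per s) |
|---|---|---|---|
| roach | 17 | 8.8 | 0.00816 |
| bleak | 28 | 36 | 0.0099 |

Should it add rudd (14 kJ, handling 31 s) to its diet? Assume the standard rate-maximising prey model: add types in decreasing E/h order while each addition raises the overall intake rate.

Yes

Intake rate on the current diet: R = (0.00816×17 + 0.0099×28) / (1 + 0.00816×8.8 + 0.0099×36) = 0.4159/1.428 = 0.2912 kJ/s.
rudd: E/h = 14/31 = 0.4516 kJ/s.
0.4516 > 0.2912, so adding rudd raises the average — include it.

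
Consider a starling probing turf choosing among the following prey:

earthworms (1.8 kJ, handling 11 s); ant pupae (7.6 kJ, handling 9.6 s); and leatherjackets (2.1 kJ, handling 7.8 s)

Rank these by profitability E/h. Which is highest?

ant pupae

In descending order of E/h:
ant pupae: 7.6/9.6 = 0.792 kJ/s
leatherjackets: 2.1/7.8 = 0.269 kJ/s
earthworms: 1.8/11 = 0.164 kJ/s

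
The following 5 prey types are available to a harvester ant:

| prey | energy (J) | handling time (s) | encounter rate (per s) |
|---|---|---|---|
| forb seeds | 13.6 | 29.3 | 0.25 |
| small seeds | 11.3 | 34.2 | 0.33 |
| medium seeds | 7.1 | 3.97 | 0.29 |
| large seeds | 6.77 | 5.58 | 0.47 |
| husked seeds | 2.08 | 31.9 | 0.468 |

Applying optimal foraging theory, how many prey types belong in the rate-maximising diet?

Rank by E/h (J/s): medium seeds 1.79, large seeds 1.21, forb seeds 0.464, small seeds 0.33, husked seeds 0.0652. Include each in turn until the next type's E/h falls below the running intake rate.
Rate on top 1: 0.9571. large seeds: 1.21 > 0.9571 → include.
Rate on top 2: 1.098. forb seeds: 0.464 < 1.098 → exclude; stop.
Optimal diet: medium seeds, large seeds — 2 of 5 types.

2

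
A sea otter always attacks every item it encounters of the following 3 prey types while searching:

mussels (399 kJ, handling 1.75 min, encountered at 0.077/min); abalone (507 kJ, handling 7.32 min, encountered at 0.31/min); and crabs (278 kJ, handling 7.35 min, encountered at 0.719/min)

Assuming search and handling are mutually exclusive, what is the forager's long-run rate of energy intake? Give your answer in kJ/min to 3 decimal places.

44.630 kJ/min

R = Σλ_iE_i / (1 + Σλ_ih_i)
Numerator: 0.077×399 + 0.31×507 + 0.719×278 = 387.8
Denominator: 1 + 0.077×1.75 + 0.31×7.32 + 0.719×7.35 = 8.689
R = 387.8/8.689 = 44.63 kJ/min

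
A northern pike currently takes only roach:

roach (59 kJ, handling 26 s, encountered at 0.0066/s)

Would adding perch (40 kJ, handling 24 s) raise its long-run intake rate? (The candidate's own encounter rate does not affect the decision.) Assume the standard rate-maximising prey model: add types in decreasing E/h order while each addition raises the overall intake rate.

Intake rate on the current diet: R = (0.0066×59) / (1 + 0.0066×26) = 0.3894/1.172 = 0.3324 kJ/s.
Profitability of perch: 40/24 = 1.667 kJ/s.
Since 1.667 > R, including perch increases the long-run rate.

Yes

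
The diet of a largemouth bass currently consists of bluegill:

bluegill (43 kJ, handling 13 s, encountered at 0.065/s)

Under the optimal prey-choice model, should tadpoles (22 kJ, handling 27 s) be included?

No

On bluegill alone, R = ΣλE/(1+Σλh) = 2.795/1.845 = 1.515 kJ/s.
tadpoles: E/h = 22/27 = 0.8148 kJ/s.
Since 0.8148 < R, time spent handling tadpoles is better spent searching.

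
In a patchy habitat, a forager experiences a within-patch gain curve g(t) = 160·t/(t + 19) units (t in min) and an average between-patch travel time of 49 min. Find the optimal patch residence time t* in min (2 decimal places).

By the marginal value theorem, leave when the instantaneous gain rate g'(t) equals the habitat-wide average g(t)/(T + t).
g'(t) = 160·19/(t + 19)². Setting 160·19/(t+19)² = 160t/[(t+19)(49+t)] gives 19(49+t) = t(t+19), so t² = 19×49 = 931.
t* = √931 = 30.51 min.

30.51 min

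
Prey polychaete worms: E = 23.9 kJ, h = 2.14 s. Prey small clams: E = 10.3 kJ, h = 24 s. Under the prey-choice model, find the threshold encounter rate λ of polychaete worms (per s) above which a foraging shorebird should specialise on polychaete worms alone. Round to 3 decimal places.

0.019 per s

Drop small clams once their profitability E₂/h₂ falls below the rate achievable on polychaete worms alone: E₂/h₂ = λE₁/(1 + λh₁).
Solve for λ: λE₁h₂ = E₂(1 + λh₁) → λ(E₁h₂ − E₂h₁) = E₂ → λ = E₂/(E₁h₂ − E₂h₁).
λ = 10.3/(23.9×24 − 10.3×2.14) = 10.3/551.6 = 0.01867 per s.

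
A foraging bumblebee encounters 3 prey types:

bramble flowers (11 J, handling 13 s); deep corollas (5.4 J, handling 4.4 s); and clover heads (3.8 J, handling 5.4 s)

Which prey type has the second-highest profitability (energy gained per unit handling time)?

Profitability E/h (J/s): bramble flowers = 11/13 = 0.846, deep corollas = 5.4/4.4 = 1.23, clover heads = 3.8/5.4 = 0.704.
Ranked: deep corollas > bramble flowers > clover heads.

bramble flowers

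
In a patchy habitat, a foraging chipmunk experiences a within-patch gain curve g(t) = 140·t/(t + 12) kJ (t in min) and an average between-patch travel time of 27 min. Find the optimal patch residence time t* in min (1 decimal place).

18.0 min

Maximise g(t)/(T+t): set derivative to zero → g'(t)(T+t) = g(t).
g'(t) = 140·12/(t + 12)². Setting 140·12/(t+12)² = 140t/[(t+12)(27+t)] gives 12(27+t) = t(t+12), so t² = 12×27 = 324.
t* = √324 = 18 min.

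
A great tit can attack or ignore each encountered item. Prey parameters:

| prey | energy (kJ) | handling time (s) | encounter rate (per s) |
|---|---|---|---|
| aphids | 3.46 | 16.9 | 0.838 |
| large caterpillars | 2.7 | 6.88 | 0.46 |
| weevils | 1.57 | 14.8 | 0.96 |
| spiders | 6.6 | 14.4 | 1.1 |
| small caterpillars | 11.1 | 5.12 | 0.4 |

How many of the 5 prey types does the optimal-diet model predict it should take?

1

Profitabilities (E/h, kJ/s): small caterpillars 2.17, spiders 0.458, large caterpillars 0.392, aphids 0.205, weevils 0.106. Add prey in this order while the next type's profitability exceeds the intake rate on those already taken.
Rate on top 1: 1.457. spiders: 0.458 < 1.457 → exclude; stop.
Optimal diet: small caterpillars — 1 of 5 types.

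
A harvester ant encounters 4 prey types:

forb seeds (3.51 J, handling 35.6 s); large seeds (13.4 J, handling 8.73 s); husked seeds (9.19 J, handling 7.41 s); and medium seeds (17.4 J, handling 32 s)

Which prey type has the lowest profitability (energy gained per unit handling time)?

Profitability E/h (J/s): forb seeds = 3.51/35.6 = 0.0986, large seeds = 13.4/8.73 = 1.53, husked seeds = 9.19/7.41 = 1.24, medium seeds = 17.4/32 = 0.544.
Ranked: large seeds > husked seeds > medium seeds > forb seeds.

forb seeds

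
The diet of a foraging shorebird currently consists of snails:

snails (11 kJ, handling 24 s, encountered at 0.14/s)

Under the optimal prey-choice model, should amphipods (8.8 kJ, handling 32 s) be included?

Intake rate on the current diet: R = (0.14×11) / (1 + 0.14×24) = 1.54/4.36 = 0.3532 kJ/s.
amphipods: E/h = 8.8/32 = 0.275 kJ/s.
Since 0.275 < R, time spent handling amphipods is better spent searching.

No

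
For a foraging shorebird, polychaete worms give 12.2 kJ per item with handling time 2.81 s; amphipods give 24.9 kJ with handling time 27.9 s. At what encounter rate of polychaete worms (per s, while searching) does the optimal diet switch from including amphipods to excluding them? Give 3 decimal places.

The zero-one rule: include amphipods iff E₂/h₂ > λE₁/(1+λh₁). Equality gives the switch point.
λE₁h₂ = E₂ + λE₂h₁ ⇒ λ = E₂/(E₁h₂ − E₂h₁) = 24.9/(340.4 − 69.97) = 0.09208 per s.

0.092 per s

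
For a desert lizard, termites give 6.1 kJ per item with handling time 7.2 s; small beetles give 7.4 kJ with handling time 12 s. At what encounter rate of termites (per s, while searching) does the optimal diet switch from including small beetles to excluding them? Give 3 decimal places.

0.371 per s

Drop small beetles once their profitability E₂/h₂ falls below the rate achievable on termites alone: E₂/h₂ = λE₁/(1 + λh₁).
Solve for λ: λE₁h₂ = E₂(1 + λh₁) → λ(E₁h₂ − E₂h₁) = E₂ → λ = E₂/(E₁h₂ − E₂h₁).
λ = 7.4/(6.1×12 − 7.4×7.2) = 7.4/19.92 = 0.3715 per s.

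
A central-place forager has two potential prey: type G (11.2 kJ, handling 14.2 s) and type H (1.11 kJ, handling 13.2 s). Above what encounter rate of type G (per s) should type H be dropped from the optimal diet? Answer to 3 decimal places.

0.008 per s

At the threshold, the rate on type G alone equals the profitability of type H: λ·11.2/(1 + λ·14.2) = 1.11/13.2 = 0.08409.
Rearranging, λ(11.2 − 0.08409×14.2) = 0.08409, so λ = 0.08409/10.01 = 0.008404 per s.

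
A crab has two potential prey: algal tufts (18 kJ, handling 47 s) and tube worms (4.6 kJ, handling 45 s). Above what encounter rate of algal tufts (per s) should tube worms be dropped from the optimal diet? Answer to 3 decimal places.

0.008 per s

The zero-one rule: include tube worms iff E₂/h₂ > λE₁/(1+λh₁). Equality gives the switch point.
λE₁h₂ = E₂ + λE₂h₁ ⇒ λ = E₂/(E₁h₂ − E₂h₁) = 4.6/(810 − 216.2) = 0.007747 per s.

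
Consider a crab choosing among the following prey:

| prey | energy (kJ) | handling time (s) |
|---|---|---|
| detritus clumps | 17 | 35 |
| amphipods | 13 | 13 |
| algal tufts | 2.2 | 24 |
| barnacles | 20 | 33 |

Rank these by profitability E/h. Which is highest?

In descending order of E/h:
amphipods: 13/13 = 1 kJ/s
barnacles: 20/33 = 0.606 kJ/s
detritus clumps: 17/35 = 0.486 kJ/s
algal tufts: 2.2/24 = 0.0917 kJ/s

amphipods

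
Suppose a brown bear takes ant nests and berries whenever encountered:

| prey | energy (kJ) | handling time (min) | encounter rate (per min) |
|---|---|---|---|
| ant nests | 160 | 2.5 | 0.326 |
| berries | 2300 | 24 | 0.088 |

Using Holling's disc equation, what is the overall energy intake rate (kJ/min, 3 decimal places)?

64.823 kJ/min

R = Σλ_iE_i / (1 + Σλ_ih_i)
Numerator: 0.326×160 + 0.088×2300 = 254.6
Denominator: 1 + 0.326×2.5 + 0.088×24 = 3.927
R = 254.6/3.927 = 64.82 kJ/min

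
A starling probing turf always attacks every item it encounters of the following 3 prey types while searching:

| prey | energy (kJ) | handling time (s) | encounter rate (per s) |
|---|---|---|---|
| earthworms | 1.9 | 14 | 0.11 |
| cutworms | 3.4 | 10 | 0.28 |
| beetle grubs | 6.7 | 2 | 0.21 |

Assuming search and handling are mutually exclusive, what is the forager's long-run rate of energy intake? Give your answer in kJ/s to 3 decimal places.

R = (0.11×1.9 + 0.28×3.4 + 0.21×6.7) / (1 + 0.11×14 + 0.28×10 + 0.21×2) = 2.568/5.76 = 0.4458 kJ/s.

0.446 kJ/s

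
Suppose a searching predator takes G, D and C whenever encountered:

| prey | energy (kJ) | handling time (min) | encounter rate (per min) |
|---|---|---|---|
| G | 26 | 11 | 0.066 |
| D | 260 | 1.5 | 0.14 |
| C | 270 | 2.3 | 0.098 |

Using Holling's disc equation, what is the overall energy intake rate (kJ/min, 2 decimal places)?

29.88 kJ/min

R = Σλ_iE_i / (1 + Σλ_ih_i)
Numerator: 0.066×26 + 0.14×260 + 0.098×270 = 64.58
Denominator: 1 + 0.066×11 + 0.14×1.5 + 0.098×2.3 = 2.161
R = 64.58/2.161 = 29.88 kJ/min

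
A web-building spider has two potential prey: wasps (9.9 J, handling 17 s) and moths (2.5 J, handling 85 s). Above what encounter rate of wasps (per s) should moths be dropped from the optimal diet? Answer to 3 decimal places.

Drop moths once their profitability E₂/h₂ falls below the rate achievable on wasps alone: E₂/h₂ = λE₁/(1 + λh₁).
Solve for λ: λE₁h₂ = E₂(1 + λh₁) → λ(E₁h₂ − E₂h₁) = E₂ → λ = E₂/(E₁h₂ − E₂h₁).
λ = 2.5/(9.9×85 − 2.5×17) = 2.5/799 = 0.003129 per s.

0.003 per s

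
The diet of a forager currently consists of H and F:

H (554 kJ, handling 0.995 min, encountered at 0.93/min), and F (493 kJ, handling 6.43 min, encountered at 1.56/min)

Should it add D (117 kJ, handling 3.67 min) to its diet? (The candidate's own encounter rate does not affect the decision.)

No

Intake rate on the current diet: R = (0.93×554 + 1.56×493) / (1 + 0.93×0.995 + 1.56×6.43) = 1284/11.96 = 107.4 kJ/min.
D: E/h = 117/3.67 = 31.88 kJ/min.
31.88 < 107.4, so adding D would lower the average — exclude it.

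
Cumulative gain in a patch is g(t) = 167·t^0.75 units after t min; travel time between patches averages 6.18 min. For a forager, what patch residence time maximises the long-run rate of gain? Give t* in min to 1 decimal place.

By the marginal value theorem, leave when the instantaneous gain rate g'(t) equals the habitat-wide average g(t)/(T + t).
g'(t) = 0.75·167·t^-0.25. Setting 0.75·167·t^-0.25 = 167·t^0.75/(6.18+t) gives 0.75(6.18+t) = t, so 0.25·t = 0.75×6.18.
t* = 0.75×6.18/0.25 = 18.54 min.

18.5 min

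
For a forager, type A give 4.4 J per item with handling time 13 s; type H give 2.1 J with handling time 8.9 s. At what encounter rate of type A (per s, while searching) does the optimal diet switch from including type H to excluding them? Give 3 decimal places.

The zero-one rule: include type H iff E₂/h₂ > λE₁/(1+λh₁). Equality gives the switch point.
λE₁h₂ = E₂ + λE₂h₁ ⇒ λ = E₂/(E₁h₂ − E₂h₁) = 2.1/(39.16 − 27.3) = 0.1771 per s.

0.177 per s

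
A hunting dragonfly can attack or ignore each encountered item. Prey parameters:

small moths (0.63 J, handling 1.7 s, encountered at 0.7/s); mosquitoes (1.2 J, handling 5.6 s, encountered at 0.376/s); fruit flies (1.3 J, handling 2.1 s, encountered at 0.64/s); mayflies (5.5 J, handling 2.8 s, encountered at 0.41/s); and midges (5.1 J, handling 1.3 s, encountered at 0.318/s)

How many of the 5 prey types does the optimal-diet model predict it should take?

2

Profitabilities (E/h, J/s): midges 3.92, mayflies 1.96, fruit flies 0.619, small moths 0.371, mosquitoes 0.214. Add prey in this order while the next type's profitability exceeds the intake rate on those already taken.
Rate on top 1: 1.147. mayflies: 1.96 > 1.147 → include.
Rate on top 2: 1.514. fruit flies: 0.619 < 1.514 → exclude; stop.
Optimal diet: midges, mayflies — 2 of 5 types.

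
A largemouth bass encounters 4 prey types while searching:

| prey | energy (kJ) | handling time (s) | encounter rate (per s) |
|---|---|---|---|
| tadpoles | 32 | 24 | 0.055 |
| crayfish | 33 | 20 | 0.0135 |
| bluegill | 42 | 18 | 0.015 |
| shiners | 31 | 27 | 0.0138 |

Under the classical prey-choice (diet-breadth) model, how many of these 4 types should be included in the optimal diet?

4

Profitabilities (E/h, kJ/s): bluegill 2.33, crayfish 1.65, tadpoles 1.33, shiners 1.15. Add prey in this order while the next type's profitability exceeds the intake rate on those already taken.
Rate on top 1: 0.4961. crayfish: 1.65 > 0.4961 → include.
Rate on top 2: 0.6984. tadpoles: 1.33 > 0.6984 → include.
Rate on top 3: 0.9914. shiners: 1.15 > 0.9914 → include.
Optimal diet: bluegill, crayfish, tadpoles, shiners — 4 of 4 types.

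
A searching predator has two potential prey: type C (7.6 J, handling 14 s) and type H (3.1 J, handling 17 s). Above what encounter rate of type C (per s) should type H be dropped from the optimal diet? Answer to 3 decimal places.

At the threshold, the rate on type C alone equals the profitability of type H: λ·7.6/(1 + λ·14) = 3.1/17 = 0.1824.
Rearranging, λ(7.6 − 0.1824×14) = 0.1824, so λ = 0.1824/5.047 = 0.03613 per s.

0.036 per s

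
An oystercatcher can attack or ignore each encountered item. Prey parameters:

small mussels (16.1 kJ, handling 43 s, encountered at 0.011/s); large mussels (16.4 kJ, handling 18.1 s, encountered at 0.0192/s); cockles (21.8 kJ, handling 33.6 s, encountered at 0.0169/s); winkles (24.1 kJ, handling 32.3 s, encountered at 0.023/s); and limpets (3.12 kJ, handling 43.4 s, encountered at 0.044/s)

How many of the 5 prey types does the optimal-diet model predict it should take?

E/h in descending order: large mussels 0.906, winkles 0.746, cockles 0.649, small mussels 0.374, limpets 0.0719 kJ/s. The optimal diet is the largest prefix of this list for which every included type satisfies E_i/h_i > R on the types above it.
Rate on top 1: 0.2337. winkles: 0.746 > 0.2337 → include.
Rate on top 2: 0.4158. cockles: 0.649 > 0.4158 → include.
Rate on top 3: 0.4656. small mussels: 0.374 < 0.4656 → exclude; stop.
Optimal diet: large mussels, winkles, cockles — 3 of 5 types.

3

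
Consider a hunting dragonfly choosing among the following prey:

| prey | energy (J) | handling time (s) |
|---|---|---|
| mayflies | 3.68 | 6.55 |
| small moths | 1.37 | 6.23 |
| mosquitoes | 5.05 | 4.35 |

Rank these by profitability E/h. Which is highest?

mosquitoes

Profitability E/h (J/s): mayflies = 3.68/6.55 = 0.562, small moths = 1.37/6.23 = 0.22, mosquitoes = 5.05/4.35 = 1.16.
Ranked: mosquitoes > mayflies > small moths.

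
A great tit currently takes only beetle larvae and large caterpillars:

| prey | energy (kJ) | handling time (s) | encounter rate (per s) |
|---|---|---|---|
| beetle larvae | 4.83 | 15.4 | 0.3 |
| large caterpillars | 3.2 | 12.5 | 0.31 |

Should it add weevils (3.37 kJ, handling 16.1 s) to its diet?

No

Current rate: (0.3×4.83 + 0.31×3.2)/(1 + 0.3×15.4 + 0.31×12.5) = 0.2571 kJ/s.
Profitability of weevils: 3.37/16.1 = 0.2093 kJ/s.
0.2093 < 0.2571, so adding weevils would lower the average — exclude it.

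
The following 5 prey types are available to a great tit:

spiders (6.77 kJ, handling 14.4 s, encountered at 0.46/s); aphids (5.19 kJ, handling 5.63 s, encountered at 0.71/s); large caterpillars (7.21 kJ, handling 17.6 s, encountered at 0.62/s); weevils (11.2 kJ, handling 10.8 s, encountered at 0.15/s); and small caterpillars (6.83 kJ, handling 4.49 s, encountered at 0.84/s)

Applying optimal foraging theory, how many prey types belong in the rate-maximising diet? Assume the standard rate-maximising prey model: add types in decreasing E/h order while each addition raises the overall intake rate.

1

Rank by E/h (kJ/s): small caterpillars 1.52, weevils 1.04, aphids 0.922, spiders 0.47, large caterpillars 0.41. Include each in turn until the next type's E/h falls below the running intake rate.
Rate on top 1: 1.202. weevils: 1.04 < 1.202 → exclude; stop.
Optimal diet: small caterpillars — 1 of 5 types.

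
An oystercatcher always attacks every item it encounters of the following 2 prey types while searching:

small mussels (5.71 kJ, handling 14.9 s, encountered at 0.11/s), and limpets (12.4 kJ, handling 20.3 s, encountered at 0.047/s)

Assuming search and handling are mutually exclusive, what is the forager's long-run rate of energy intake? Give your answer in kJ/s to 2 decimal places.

R = Σλ_iE_i / (1 + Σλ_ih_i)
Numerator: 0.11×5.71 + 0.047×12.4 = 1.211
Denominator: 1 + 0.11×14.9 + 0.047×20.3 = 3.593
R = 1.211/3.593 = 0.337 kJ/s

0.34 kJ/s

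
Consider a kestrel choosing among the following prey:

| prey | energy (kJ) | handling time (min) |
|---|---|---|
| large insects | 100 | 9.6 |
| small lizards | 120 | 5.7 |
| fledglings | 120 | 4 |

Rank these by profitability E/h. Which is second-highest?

small lizards

In descending order of E/h:
fledglings: 120/4 = 30 kJ/min
small lizards: 120/5.7 = 21.1 kJ/min
large insects: 100/9.6 = 10.4 kJ/min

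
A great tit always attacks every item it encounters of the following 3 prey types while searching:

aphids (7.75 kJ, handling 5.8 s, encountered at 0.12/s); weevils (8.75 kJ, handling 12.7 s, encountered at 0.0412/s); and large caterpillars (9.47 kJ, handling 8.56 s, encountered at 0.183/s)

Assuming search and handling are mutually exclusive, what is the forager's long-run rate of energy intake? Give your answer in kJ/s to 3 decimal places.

R = (0.12×7.75 + 0.0412×8.75 + 0.183×9.47) / (1 + 0.12×5.8 + 0.0412×12.7 + 0.183×8.56) = 3.024/3.786 = 0.7987 kJ/s.

0.799 kJ/s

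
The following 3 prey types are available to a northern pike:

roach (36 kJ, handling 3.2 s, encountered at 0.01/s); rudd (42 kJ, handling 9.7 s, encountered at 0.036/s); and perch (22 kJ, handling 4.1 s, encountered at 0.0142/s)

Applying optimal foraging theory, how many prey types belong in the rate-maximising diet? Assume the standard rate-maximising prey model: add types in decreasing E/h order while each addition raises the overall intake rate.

3

Rank by E/h (kJ/s): roach 11.2, perch 5.37, rudd 4.33. Include each in turn until the next type's E/h falls below the running intake rate.
Rate on top 1: 0.3488. perch: 5.37 > 0.3488 → include.
Rate on top 2: 0.6168. rudd: 4.33 > 0.6168 → include.
Optimal diet: roach, perch, rudd — 3 of 3 types.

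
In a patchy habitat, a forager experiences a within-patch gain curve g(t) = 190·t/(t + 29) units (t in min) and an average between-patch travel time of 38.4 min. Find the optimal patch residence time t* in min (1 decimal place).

Optimal t* satisfies g'(t*) = g(t*)/(T + t*).
g'(t) = 190·29/(t + 29)². Setting 190·29/(t+29)² = 190t/[(t+29)(38.4+t)] gives 29(38.4+t) = t(t+29), so t² = 29×38.4 = 1114.
t* = √1114 = 33.37 min.

33.4 min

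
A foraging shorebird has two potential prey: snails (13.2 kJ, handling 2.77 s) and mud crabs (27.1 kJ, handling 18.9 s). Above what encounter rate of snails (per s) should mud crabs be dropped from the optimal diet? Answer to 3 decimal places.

0.155 per s

Drop mud crabs once their profitability E₂/h₂ falls below the rate achievable on snails alone: E₂/h₂ = λE₁/(1 + λh₁).
Solve for λ: λE₁h₂ = E₂(1 + λh₁) → λ(E₁h₂ − E₂h₁) = E₂ → λ = E₂/(E₁h₂ − E₂h₁).
λ = 27.1/(13.2×18.9 − 27.1×2.77) = 27.1/174.4 = 0.1554 per s.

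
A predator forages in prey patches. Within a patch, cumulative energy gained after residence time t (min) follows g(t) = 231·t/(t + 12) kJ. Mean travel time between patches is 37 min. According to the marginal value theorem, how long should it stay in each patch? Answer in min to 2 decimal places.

Optimal t* satisfies g'(t*) = g(t*)/(T + t*).
g'(t) = 231·12/(t + 12)². Setting 231·12/(t+12)² = 231t/[(t+12)(37+t)] gives 12(37+t) = t(t+12), so t² = 12×37 = 444.
t* = √444 = 21.07 min.

21.07 min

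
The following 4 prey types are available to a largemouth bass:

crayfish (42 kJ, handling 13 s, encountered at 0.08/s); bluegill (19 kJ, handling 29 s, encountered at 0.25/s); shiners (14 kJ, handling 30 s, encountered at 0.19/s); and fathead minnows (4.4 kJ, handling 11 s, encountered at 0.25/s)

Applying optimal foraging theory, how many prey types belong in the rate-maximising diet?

1

Rank by E/h (kJ/s): crayfish 3.23, bluegill 0.655, shiners 0.467, fathead minnows 0.4. Include each in turn until the next type's E/h falls below the running intake rate.
Rate on top 1: 1.647. bluegill: 0.655 < 1.647 → exclude; stop.
Optimal diet: crayfish — 1 of 4 types.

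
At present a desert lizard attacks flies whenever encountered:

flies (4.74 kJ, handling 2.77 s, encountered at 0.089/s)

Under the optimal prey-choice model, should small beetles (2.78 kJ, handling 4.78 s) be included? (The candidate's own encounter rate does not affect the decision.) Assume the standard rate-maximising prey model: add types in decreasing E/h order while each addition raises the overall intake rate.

Yes

On flies alone, R = ΣλE/(1+Σλh) = 0.4219/1.247 = 0.3384 kJ/s.
small beetles: E/h = 2.78/4.78 = 0.5816 kJ/s.
Since 0.5816 > R, including small beetles increases the long-run rate.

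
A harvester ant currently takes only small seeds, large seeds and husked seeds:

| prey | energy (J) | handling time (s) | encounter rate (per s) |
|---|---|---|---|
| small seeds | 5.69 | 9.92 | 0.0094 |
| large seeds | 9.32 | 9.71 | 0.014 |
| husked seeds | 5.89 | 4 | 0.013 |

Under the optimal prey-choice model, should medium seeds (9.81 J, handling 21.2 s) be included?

Yes

Intake rate on the current diet: R = (0.0094×5.69 + 0.014×9.32 + 0.013×5.89) / (1 + 0.0094×9.92 + 0.014×9.71 + 0.013×4) = 0.2605/1.281 = 0.2034 J/s.
medium seeds: E/h = 9.81/21.2 = 0.4627 J/s.
0.4627 > 0.2034, so adding medium seeds raises the average — include it.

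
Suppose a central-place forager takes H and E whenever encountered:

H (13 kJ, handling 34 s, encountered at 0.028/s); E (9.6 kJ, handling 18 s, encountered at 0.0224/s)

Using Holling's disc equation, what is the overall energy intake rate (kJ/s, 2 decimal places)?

0.25 kJ/s

Energy encountered per unit search time: 0.028×13 + 0.0224×9.6 = 0.579 kJ/s.
Handling time per unit search time: 0.028×34 + 0.0224×18 = 1.355.
Rate = 0.579/(1 + 1.355) = 0.2459 kJ/s.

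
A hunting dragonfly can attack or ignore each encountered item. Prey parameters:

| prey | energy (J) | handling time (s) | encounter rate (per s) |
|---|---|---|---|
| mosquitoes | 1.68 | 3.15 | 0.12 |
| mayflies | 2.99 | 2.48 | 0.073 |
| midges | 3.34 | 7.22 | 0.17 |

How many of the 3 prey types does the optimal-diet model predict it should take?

3

Profitabilities (E/h, J/s): mayflies 1.21, mosquitoes 0.533, midges 0.463. Add prey in this order while the next type's profitability exceeds the intake rate on those already taken.
Rate on top 1: 0.1848. mosquitoes: 0.533 > 0.1848 → include.
Rate on top 2: 0.2693. midges: 0.463 > 0.2693 → include.
Optimal diet: mayflies, mosquitoes, midges — 3 of 3 types.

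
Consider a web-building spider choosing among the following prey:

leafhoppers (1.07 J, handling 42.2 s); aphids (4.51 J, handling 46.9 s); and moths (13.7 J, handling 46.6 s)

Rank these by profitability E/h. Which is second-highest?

Profitability E/h (J/s): leafhoppers = 1.07/42.2 = 0.0254, aphids = 4.51/46.9 = 0.0962, moths = 13.7/46.6 = 0.294.
Ranked: moths > aphids > leafhoppers.

aphids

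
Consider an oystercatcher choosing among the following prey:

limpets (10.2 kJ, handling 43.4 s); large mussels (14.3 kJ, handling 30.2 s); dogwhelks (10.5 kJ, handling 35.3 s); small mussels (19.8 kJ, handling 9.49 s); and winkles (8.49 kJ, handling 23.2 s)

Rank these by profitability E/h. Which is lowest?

Profitability E/h (kJ/s): limpets = 10.2/43.4 = 0.235, large mussels = 14.3/30.2 = 0.474, dogwhelks = 10.5/35.3 = 0.297, small mussels = 19.8/9.49 = 2.09, winkles = 8.49/23.2 = 0.366.
Ranked: small mussels > large mussels > winkles > dogwhelks > limpets.

limpets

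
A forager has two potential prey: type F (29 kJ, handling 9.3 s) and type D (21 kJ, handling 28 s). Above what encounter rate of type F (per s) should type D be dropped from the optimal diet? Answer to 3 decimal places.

0.034 per s

At the threshold, the rate on type F alone equals the profitability of type D: λ·29/(1 + λ·9.3) = 21/28 = 0.75.
Rearranging, λ(29 − 0.75×9.3) = 0.75, so λ = 0.75/22.02 = 0.03405 per s.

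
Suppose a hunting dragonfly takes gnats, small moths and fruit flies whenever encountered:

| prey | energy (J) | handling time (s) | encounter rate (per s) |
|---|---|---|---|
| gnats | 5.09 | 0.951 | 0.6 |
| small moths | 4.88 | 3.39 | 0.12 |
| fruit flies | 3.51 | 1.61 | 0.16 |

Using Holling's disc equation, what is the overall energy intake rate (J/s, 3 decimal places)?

Energy encountered per unit search time: 0.6×5.09 + 0.12×4.88 + 0.16×3.51 = 4.201 J/s.
Handling time per unit search time: 0.6×0.951 + 0.12×3.39 + 0.16×1.61 = 1.235.
Rate = 4.201/(1 + 1.235) = 1.88 J/s.

1.880 J/s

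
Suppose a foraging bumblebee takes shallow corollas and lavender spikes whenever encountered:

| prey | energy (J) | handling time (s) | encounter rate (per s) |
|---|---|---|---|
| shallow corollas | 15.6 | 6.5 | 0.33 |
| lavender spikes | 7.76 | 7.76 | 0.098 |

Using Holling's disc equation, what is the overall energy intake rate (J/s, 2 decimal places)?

1.51 J/s

Energy encountered per unit search time: 0.33×15.6 + 0.098×7.76 = 5.908 J/s.
Handling time per unit search time: 0.33×6.5 + 0.098×7.76 = 2.905.
Rate = 5.908/(1 + 2.905) = 1.513 J/s.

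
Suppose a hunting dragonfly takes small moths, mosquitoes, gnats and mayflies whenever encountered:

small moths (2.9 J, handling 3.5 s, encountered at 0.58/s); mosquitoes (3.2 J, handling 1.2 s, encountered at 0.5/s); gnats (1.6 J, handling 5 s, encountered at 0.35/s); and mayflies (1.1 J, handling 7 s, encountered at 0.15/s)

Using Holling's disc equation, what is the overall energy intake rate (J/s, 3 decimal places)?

R = (0.58×2.9 + 0.5×3.2 + 0.35×1.6 + 0.15×1.1) / (1 + 0.58×3.5 + 0.5×1.2 + 0.35×5 + 0.15×7) = 4.007/6.43 = 0.6232 J/s.

0.623 J/s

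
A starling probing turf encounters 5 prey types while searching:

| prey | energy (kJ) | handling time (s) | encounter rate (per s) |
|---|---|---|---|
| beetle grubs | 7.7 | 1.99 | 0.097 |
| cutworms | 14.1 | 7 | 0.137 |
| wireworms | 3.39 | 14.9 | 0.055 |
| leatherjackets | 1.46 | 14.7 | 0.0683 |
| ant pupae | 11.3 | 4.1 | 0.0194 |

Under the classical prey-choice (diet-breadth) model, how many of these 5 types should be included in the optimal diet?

E/h in descending order: beetle grubs 3.87, ant pupae 2.76, cutworms 2.01, wireworms 0.228, leatherjackets 0.0993 kJ/s. The optimal diet is the largest prefix of this list for which every included type satisfies E_i/h_i > R on the types above it.
Rate on top 1: 0.6261. ant pupae: 2.76 > 0.6261 → include.
Rate on top 2: 0.7592. cutworms: 2.01 > 0.7592 → include.
Rate on top 3: 1.299. wireworms: 0.228 < 1.299 → exclude; stop.
Optimal diet: beetle grubs, ant pupae, cutworms — 3 of 5 types.

3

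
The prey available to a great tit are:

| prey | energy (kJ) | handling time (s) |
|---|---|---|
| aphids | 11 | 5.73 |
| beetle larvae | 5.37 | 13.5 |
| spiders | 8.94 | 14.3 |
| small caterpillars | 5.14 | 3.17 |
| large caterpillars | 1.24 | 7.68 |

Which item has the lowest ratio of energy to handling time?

large caterpillars

In descending order of E/h:
aphids: 11/5.73 = 1.92 kJ/s
small caterpillars: 5.14/3.17 = 1.62 kJ/s
spiders: 8.94/14.3 = 0.625 kJ/s
beetle larvae: 5.37/13.5 = 0.398 kJ/s
large caterpillars: 1.24/7.68 = 0.161 kJ/s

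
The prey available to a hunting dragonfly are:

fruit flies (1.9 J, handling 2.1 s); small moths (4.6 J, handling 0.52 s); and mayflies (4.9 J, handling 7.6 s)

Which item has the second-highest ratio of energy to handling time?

Profitability E/h (J/s): fruit flies = 1.9/2.1 = 0.905, small moths = 4.6/0.52 = 8.85, mayflies = 4.9/7.6 = 0.645.
Ranked: small moths > fruit flies > mayflies.

fruit flies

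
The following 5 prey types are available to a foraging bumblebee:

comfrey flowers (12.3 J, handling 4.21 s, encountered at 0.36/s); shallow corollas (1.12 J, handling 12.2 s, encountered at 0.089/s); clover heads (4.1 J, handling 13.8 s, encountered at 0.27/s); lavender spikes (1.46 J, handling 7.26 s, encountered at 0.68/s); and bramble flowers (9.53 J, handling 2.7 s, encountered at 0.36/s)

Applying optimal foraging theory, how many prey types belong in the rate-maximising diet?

2

E/h in descending order: bramble flowers 3.53, comfrey flowers 2.92, clover heads 0.297, lavender spikes 0.201, shallow corollas 0.0918 J/s. The optimal diet is the largest prefix of this list for which every included type satisfies E_i/h_i > R on the types above it.
Rate on top 1: 1.74. comfrey flowers: 2.92 > 1.74 → include.
Rate on top 2: 2.253. clover heads: 0.297 < 2.253 → exclude; stop.
Optimal diet: bramble flowers, comfrey flowers — 2 of 5 types.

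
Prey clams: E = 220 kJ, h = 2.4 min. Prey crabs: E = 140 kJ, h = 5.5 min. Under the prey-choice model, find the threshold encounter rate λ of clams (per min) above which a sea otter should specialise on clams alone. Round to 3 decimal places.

0.160 per min

At the threshold, the rate on clams alone equals the profitability of crabs: λ·220/(1 + λ·2.4) = 140/5.5 = 25.45.
Rearranging, λ(220 − 25.45×2.4) = 25.45, so λ = 25.45/158.9 = 0.1602 per min.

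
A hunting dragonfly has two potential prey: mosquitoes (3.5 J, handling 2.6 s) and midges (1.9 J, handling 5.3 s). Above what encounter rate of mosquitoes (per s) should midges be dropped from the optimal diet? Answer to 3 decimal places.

0.140 per s

The zero-one rule: include midges iff E₂/h₂ > λE₁/(1+λh₁). Equality gives the switch point.
λE₁h₂ = E₂ + λE₂h₁ ⇒ λ = E₂/(E₁h₂ − E₂h₁) = 1.9/(18.55 − 4.94) = 0.1396 per s.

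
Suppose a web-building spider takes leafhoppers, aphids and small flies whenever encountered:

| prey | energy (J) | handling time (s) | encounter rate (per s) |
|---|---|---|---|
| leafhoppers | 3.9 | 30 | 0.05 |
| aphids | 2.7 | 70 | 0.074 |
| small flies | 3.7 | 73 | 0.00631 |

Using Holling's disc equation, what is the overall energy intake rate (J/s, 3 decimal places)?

0.051 J/s

Energy encountered per unit search time: 0.05×3.9 + 0.074×2.7 + 0.00631×3.7 = 0.4181 J/s.
Handling time per unit search time: 0.05×30 + 0.074×70 + 0.00631×73 = 7.141.
Rate = 0.4181/(1 + 7.141) = 0.05137 J/s.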